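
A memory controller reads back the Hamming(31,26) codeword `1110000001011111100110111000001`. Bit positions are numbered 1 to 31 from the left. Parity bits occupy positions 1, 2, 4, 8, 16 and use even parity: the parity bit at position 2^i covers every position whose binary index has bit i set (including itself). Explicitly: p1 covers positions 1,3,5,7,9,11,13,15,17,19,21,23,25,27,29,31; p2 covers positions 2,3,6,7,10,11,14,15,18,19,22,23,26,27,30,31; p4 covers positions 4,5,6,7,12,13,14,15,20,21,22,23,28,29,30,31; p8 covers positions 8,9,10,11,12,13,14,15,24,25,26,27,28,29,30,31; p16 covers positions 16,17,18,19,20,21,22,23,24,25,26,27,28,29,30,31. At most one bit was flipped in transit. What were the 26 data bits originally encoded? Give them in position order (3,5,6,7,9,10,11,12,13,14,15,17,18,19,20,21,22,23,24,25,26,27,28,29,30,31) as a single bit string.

00000101111100110111000001

s1: b1⊕b3⊕b5⊕b7⊕b9⊕b11⊕b13⊕b15⊕b17⊕b19⊕b21⊕b23⊕b25⊕b27⊕b29⊕b31 = 1⊕1⊕0⊕0⊕0⊕0⊕1⊕1⊕1⊕0⊕1⊕1⊕1⊕0⊕0⊕1 = 1
s2: b2⊕b3⊕b6⊕b7⊕b10⊕b11⊕b14⊕b15⊕b18⊕b19⊕b22⊕b23⊕b26⊕b27⊕b30⊕b31 = 1⊕1⊕0⊕0⊕1⊕0⊕1⊕1⊕0⊕0⊕0⊕1⊕0⊕0⊕0⊕1 = 1
s4: b4⊕b5⊕b6⊕b7⊕b12⊕b13⊕b14⊕b15⊕b20⊕b21⊕b22⊕b23⊕b28⊕b29⊕b30⊕b31 = 0⊕0⊕0⊕0⊕1⊕1⊕1⊕1⊕1⊕1⊕0⊕1⊕0⊕0⊕0⊕1 = 0
s8: b8⊕b9⊕b10⊕b11⊕b12⊕b13⊕b14⊕b15⊕b24⊕b25⊕b26⊕b27⊕b28⊕b29⊕b30⊕b31 = 0⊕0⊕1⊕0⊕1⊕1⊕1⊕1⊕1⊕1⊕0⊕0⊕0⊕0⊕0⊕1 = 0
s16: b16⊕b17⊕b18⊕b19⊕b20⊕b21⊕b22⊕b23⊕b24⊕b25⊕b26⊕b27⊕b28⊕b29⊕b30⊕b31 = 1⊕1⊕0⊕0⊕1⊕1⊕0⊕1⊕1⊕1⊕0⊕0⊕0⊕0⊕0⊕1 = 0
Syndrome (s16...s1) = 00011 → position 3.
Flip bit 3: corrected codeword = 1100000001011111100110111000001
Data bits at positions 3,5,6,7,9,10,11,12,13,14,15,17,18,19,20,21,22,23,24,25,26,27,28,29,30,31: 00000101111100110111000001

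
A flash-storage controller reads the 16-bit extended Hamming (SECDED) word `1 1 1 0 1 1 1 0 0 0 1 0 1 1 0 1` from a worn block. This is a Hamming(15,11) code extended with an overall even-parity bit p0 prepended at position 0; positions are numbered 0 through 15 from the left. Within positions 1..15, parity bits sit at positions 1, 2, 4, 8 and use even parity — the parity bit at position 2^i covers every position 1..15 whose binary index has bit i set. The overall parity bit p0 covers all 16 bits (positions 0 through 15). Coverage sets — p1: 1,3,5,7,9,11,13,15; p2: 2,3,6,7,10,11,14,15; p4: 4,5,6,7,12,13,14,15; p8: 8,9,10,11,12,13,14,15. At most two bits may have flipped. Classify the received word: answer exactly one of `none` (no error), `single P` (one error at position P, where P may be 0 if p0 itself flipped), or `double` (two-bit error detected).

s1: b1⊕b3⊕b5⊕b7⊕b9⊕b11⊕b13⊕b15 = 1⊕0⊕1⊕0⊕0⊕0⊕1⊕1 = 0
s2: b2⊕b3⊕b6⊕b7⊕b10⊕b11⊕b14⊕b15 = 1⊕0⊕1⊕0⊕1⊕0⊕0⊕1 = 0
s4: b4⊕b5⊕b6⊕b7⊕b12⊕b13⊕b14⊕b15 = 1⊕1⊕1⊕0⊕1⊕1⊕0⊕1 = 0
s8: b8⊕b9⊕b10⊕b11⊕b12⊕b13⊕b14⊕b15 = 0⊕0⊕1⊕0⊕1⊕1⊕0⊕1 = 0
Syndrome (s8...s1) = 0000 → position 0 (no error).
Overall parity (XOR of all 16 bits, including p0): 1⊕1⊕1⊕0⊕1⊕1⊕1⊕0⊕0⊕0⊕1⊕0⊕1⊕1⊕0⊕1 = 0
Overall=0, syndrome position=0 → no error.

none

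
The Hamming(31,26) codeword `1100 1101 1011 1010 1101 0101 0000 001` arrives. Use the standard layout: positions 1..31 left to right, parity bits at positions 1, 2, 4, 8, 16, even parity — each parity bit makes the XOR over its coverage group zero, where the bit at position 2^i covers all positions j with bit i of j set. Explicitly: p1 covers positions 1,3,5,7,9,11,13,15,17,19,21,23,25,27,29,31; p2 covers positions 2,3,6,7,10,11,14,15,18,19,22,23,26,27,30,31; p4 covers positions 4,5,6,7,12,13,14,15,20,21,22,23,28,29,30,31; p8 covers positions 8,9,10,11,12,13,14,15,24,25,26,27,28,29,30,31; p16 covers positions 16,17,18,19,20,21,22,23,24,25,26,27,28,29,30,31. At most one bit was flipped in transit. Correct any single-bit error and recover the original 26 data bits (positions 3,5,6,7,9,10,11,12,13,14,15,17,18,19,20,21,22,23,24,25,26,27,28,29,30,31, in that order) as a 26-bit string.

s1: b1⊕b3⊕b5⊕b7⊕b9⊕b11⊕b13⊕b15⊕b17⊕b19⊕b21⊕b23⊕b25⊕b27⊕b29⊕b31 = 1⊕0⊕1⊕0⊕1⊕1⊕1⊕1⊕1⊕0⊕0⊕0⊕0⊕0⊕0⊕1 = 0
s2: b2⊕b3⊕b6⊕b7⊕b10⊕b11⊕b14⊕b15⊕b18⊕b19⊕b22⊕b23⊕b26⊕b27⊕b30⊕b31 = 1⊕0⊕1⊕0⊕0⊕1⊕0⊕1⊕1⊕0⊕1⊕0⊕0⊕0⊕0⊕1 = 1
s4: b4⊕b5⊕b6⊕b7⊕b12⊕b13⊕b14⊕b15⊕b20⊕b21⊕b22⊕b23⊕b28⊕b29⊕b30⊕b31 = 0⊕1⊕1⊕0⊕1⊕1⊕0⊕1⊕1⊕0⊕1⊕0⊕0⊕0⊕0⊕1 = 0
s8: b8⊕b9⊕b10⊕b11⊕b12⊕b13⊕b14⊕b15⊕b24⊕b25⊕b26⊕b27⊕b28⊕b29⊕b30⊕b31 = 1⊕1⊕0⊕1⊕1⊕1⊕0⊕1⊕1⊕0⊕0⊕0⊕0⊕0⊕0⊕1 = 0
s16: b16⊕b17⊕b18⊕b19⊕b20⊕b21⊕b22⊕b23⊕b24⊕b25⊕b26⊕b27⊕b28⊕b29⊕b30⊕b31 = 0⊕1⊕1⊕0⊕1⊕0⊕1⊕0⊕1⊕0⊕0⊕0⊕0⊕0⊕0⊕1 = 0
Syndrome (s16...s1) = 00010 → position 2.
Flip bit 2: corrected codeword = 1000110110111010110101010000001
Data bits at positions 3,5,6,7,9,10,11,12,13,14,15,17,18,19,20,21,22,23,24,25,26,27,28,29,30,31: 01101011101110101010000001

01101011101110101010000001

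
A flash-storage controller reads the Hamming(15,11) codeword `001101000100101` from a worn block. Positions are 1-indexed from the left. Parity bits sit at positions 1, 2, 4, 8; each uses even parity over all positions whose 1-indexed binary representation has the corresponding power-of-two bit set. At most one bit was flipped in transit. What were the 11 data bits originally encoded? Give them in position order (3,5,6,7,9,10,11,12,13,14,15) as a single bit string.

10101100101

s1: b1⊕b3⊕b5⊕b7⊕b9⊕b11⊕b13⊕b15 = 0⊕1⊕0⊕0⊕0⊕0⊕1⊕1 = 1
s2: b2⊕b3⊕b6⊕b7⊕b10⊕b11⊕b14⊕b15 = 0⊕1⊕1⊕0⊕1⊕0⊕0⊕1 = 0
s4: b4⊕b5⊕b6⊕b7⊕b12⊕b13⊕b14⊕b15 = 1⊕0⊕1⊕0⊕0⊕1⊕0⊕1 = 0
s8: b8⊕b9⊕b10⊕b11⊕b12⊕b13⊕b14⊕b15 = 0⊕0⊕1⊕0⊕0⊕1⊕0⊕1 = 1
Syndrome (s8...s1) = 1001 → position 9.
Flip bit 9: corrected codeword = 001101001100101
Data bits at positions 3,5,6,7,9,10,11,12,13,14,15: 10101100101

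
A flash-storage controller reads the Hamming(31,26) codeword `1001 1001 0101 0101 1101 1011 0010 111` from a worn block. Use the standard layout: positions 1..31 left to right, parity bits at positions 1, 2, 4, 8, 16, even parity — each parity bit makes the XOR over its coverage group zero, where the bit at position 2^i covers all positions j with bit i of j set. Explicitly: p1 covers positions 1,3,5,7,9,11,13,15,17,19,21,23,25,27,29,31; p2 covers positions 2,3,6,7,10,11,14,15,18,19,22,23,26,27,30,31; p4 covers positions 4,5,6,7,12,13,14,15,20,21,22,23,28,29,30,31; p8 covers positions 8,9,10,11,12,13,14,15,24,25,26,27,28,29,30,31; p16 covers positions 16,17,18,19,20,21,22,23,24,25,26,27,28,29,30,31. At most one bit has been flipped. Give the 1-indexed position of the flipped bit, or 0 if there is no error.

26

s1: b1⊕b3⊕b5⊕b7⊕b9⊕b11⊕b13⊕b15⊕b17⊕b19⊕b21⊕b23⊕b25⊕b27⊕b29⊕b31 = 1⊕0⊕1⊕0⊕0⊕0⊕0⊕0⊕1⊕0⊕1⊕1⊕0⊕1⊕1⊕1 = 0
s2: b2⊕b3⊕b6⊕b7⊕b10⊕b11⊕b14⊕b15⊕b18⊕b19⊕b22⊕b23⊕b26⊕b27⊕b30⊕b31 = 0⊕0⊕0⊕0⊕1⊕0⊕1⊕0⊕1⊕0⊕0⊕1⊕0⊕1⊕1⊕1 = 1
s4: b4⊕b5⊕b6⊕b7⊕b12⊕b13⊕b14⊕b15⊕b20⊕b21⊕b22⊕b23⊕b28⊕b29⊕b30⊕b31 = 1⊕1⊕0⊕0⊕1⊕0⊕1⊕0⊕1⊕1⊕0⊕1⊕0⊕1⊕1⊕1 = 0
s8: b8⊕b9⊕b10⊕b11⊕b12⊕b13⊕b14⊕b15⊕b24⊕b25⊕b26⊕b27⊕b28⊕b29⊕b30⊕b31 = 1⊕0⊕1⊕0⊕1⊕0⊕1⊕0⊕1⊕0⊕0⊕1⊕0⊕1⊕1⊕1 = 1
s16: b16⊕b17⊕b18⊕b19⊕b20⊕b21⊕b22⊕b23⊕b24⊕b25⊕b26⊕b27⊕b28⊕b29⊕b30⊕b31 = 1⊕1⊕1⊕0⊕1⊕1⊕0⊕1⊕1⊕0⊕0⊕1⊕0⊕1⊕1⊕1 = 1
Syndrome (s16...s1) = 11010 → position 26.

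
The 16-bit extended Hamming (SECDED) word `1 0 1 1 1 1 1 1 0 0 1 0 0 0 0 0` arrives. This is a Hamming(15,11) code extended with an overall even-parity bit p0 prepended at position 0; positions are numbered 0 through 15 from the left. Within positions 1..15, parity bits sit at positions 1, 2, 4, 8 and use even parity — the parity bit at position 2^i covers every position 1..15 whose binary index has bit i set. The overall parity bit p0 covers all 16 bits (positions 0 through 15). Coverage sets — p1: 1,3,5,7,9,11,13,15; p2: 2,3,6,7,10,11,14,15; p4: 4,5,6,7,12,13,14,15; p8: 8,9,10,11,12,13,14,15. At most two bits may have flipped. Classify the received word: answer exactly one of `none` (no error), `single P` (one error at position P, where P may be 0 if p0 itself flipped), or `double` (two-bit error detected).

double

s1: b1⊕b3⊕b5⊕b7⊕b9⊕b11⊕b13⊕b15 = 0⊕1⊕1⊕1⊕0⊕0⊕0⊕0 = 1
s2: b2⊕b3⊕b6⊕b7⊕b10⊕b11⊕b14⊕b15 = 1⊕1⊕1⊕1⊕1⊕0⊕0⊕0 = 1
s4: b4⊕b5⊕b6⊕b7⊕b12⊕b13⊕b14⊕b15 = 1⊕1⊕1⊕1⊕0⊕0⊕0⊕0 = 0
s8: b8⊕b9⊕b10⊕b11⊕b12⊕b13⊕b14⊕b15 = 0⊕0⊕1⊕0⊕0⊕0⊕0⊕0 = 1
Syndrome (s8...s1) = 1011 → position 11.
Overall parity (XOR of all 16 bits, including p0): 1⊕0⊕1⊕1⊕1⊕1⊕1⊕1⊕0⊕0⊕1⊕0⊕0⊕0⊕0⊕0 = 0
Overall=0, syndrome position=11 → double-bit error detected (uncorrectable).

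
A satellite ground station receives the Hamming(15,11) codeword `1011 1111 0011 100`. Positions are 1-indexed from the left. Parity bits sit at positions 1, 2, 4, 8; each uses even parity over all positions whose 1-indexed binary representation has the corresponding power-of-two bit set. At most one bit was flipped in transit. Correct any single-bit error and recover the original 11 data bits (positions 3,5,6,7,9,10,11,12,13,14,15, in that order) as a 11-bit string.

11110011100

s1: b1⊕b3⊕b5⊕b7⊕b9⊕b11⊕b13⊕b15 = 1⊕1⊕1⊕1⊕0⊕1⊕1⊕0 = 0
s2: b2⊕b3⊕b6⊕b7⊕b10⊕b11⊕b14⊕b15 = 0⊕1⊕1⊕1⊕0⊕1⊕0⊕0 = 0
s4: b4⊕b5⊕b6⊕b7⊕b12⊕b13⊕b14⊕b15 = 1⊕1⊕1⊕1⊕1⊕1⊕0⊕0 = 0
s8: b8⊕b9⊕b10⊕b11⊕b12⊕b13⊕b14⊕b15 = 1⊕0⊕0⊕1⊕1⊕1⊕0⊕0 = 0
Syndrome (s8...s1) = 0000 → position 0 (no error).
No correction needed.
Data bits at positions 3,5,6,7,9,10,11,12,13,14,15: 11110011100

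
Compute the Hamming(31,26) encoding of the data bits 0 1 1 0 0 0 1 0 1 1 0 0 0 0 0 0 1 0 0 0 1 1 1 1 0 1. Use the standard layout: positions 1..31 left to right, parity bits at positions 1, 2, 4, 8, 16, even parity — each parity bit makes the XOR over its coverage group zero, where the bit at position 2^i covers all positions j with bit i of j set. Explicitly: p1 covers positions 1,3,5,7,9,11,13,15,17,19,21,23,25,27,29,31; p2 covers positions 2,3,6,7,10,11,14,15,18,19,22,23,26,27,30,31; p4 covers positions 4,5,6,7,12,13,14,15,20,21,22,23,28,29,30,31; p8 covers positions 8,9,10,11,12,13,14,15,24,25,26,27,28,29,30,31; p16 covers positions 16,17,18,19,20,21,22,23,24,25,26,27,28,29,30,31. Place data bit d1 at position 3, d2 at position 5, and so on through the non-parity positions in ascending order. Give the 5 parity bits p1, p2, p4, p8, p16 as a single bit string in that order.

01000

Place data bits at non-power-of-two positions: b3=0, b5=1, b6=1, b7=0, b9=0, b10=0, b11=1, b12=0, b13=1, b14=1, b15=0, b17=0, b18=0, b19=0, b20=0, b21=0, b22=1, b23=0, b24=0, b25=0, b26=1, b27=1, b28=1, b29=1, b30=0, b31=1.
p1 = XOR of data positions {3,5,7,9,11,13,15,17,19,21,23,25,27,29,31} = 0⊕1⊕0⊕0⊕1⊕1⊕0⊕0⊕0⊕0⊕0⊕0⊕1⊕1⊕1 = 0
p2 = XOR of data positions {3,6,7,10,11,14,15,18,19,22,23,26,27,30,31} = 0⊕1⊕0⊕0⊕1⊕1⊕0⊕0⊕0⊕1⊕0⊕1⊕1⊕0⊕1 = 1
p4 = XOR of data positions {5,6,7,12,13,14,15,20,21,22,23,28,29,30,31} = 1⊕1⊕0⊕0⊕1⊕1⊕0⊕0⊕0⊕1⊕0⊕1⊕1⊕0⊕1 = 0
p8 = XOR of data positions {9,10,11,12,13,14,15,24,25,26,27,28,29,30,31} = 0⊕0⊕1⊕0⊕1⊕1⊕0⊕0⊕0⊕1⊕1⊕1⊕1⊕0⊕1 = 0
p16 = XOR of data positions {17,18,19,20,21,22,23,24,25,26,27,28,29,30,31} = 0⊕0⊕0⊕0⊕0⊕1⊕0⊕0⊕0⊕1⊕1⊕1⊕1⊕0⊕1 = 0
Parity bits p1,p2,p4,p8,p16 = 01000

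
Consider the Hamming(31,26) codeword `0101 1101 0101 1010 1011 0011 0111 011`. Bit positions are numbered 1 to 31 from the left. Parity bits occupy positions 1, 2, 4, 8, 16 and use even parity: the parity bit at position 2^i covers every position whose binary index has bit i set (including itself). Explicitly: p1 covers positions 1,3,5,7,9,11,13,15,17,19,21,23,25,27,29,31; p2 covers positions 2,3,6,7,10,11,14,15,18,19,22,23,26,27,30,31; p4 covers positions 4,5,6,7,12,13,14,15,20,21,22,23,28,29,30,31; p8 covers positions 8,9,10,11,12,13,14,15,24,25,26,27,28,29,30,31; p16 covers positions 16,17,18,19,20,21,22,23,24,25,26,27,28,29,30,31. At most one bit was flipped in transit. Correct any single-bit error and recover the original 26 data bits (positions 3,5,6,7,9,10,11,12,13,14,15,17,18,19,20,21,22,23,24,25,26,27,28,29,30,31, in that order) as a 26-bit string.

01100100101101100110111011

s1: b1⊕b3⊕b5⊕b7⊕b9⊕b11⊕b13⊕b15⊕b17⊕b19⊕b21⊕b23⊕b25⊕b27⊕b29⊕b31 = 0⊕0⊕1⊕0⊕0⊕0⊕1⊕1⊕1⊕1⊕0⊕1⊕0⊕1⊕0⊕1 = 0
s2: b2⊕b3⊕b6⊕b7⊕b10⊕b11⊕b14⊕b15⊕b18⊕b19⊕b22⊕b23⊕b26⊕b27⊕b30⊕b31 = 1⊕0⊕1⊕0⊕1⊕0⊕0⊕1⊕0⊕1⊕0⊕1⊕1⊕1⊕1⊕1 = 0
s4: b4⊕b5⊕b6⊕b7⊕b12⊕b13⊕b14⊕b15⊕b20⊕b21⊕b22⊕b23⊕b28⊕b29⊕b30⊕b31 = 1⊕1⊕1⊕0⊕1⊕1⊕0⊕1⊕1⊕0⊕0⊕1⊕1⊕0⊕1⊕1 = 1
s8: b8⊕b9⊕b10⊕b11⊕b12⊕b13⊕b14⊕b15⊕b24⊕b25⊕b26⊕b27⊕b28⊕b29⊕b30⊕b31 = 1⊕0⊕1⊕0⊕1⊕1⊕0⊕1⊕1⊕0⊕1⊕1⊕1⊕0⊕1⊕1 = 1
s16: b16⊕b17⊕b18⊕b19⊕b20⊕b21⊕b22⊕b23⊕b24⊕b25⊕b26⊕b27⊕b28⊕b29⊕b30⊕b31 = 0⊕1⊕0⊕1⊕1⊕0⊕0⊕1⊕1⊕0⊕1⊕1⊕1⊕0⊕1⊕1 = 0
Syndrome (s16...s1) = 01100 → position 12.
Flip bit 12: corrected codeword = 0101110101001010101100110111011
Data bits at positions 3,5,6,7,9,10,11,12,13,14,15,17,18,19,20,21,22,23,24,25,26,27,28,29,30,31: 01100100101101100110111011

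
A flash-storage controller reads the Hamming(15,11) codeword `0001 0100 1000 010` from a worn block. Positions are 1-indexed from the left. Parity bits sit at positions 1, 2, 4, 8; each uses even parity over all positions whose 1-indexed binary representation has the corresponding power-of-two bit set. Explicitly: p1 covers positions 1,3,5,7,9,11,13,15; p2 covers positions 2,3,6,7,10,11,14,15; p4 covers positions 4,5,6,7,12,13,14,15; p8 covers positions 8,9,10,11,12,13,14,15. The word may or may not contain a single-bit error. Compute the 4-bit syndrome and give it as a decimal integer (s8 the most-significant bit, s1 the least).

5

s1: b1⊕b3⊕b5⊕b7⊕b9⊕b11⊕b13⊕b15 = 0⊕0⊕0⊕0⊕1⊕0⊕0⊕0 = 1
s2: b2⊕b3⊕b6⊕b7⊕b10⊕b11⊕b14⊕b15 = 0⊕0⊕1⊕0⊕0⊕0⊕1⊕0 = 0
s4: b4⊕b5⊕b6⊕b7⊕b12⊕b13⊕b14⊕b15 = 1⊕0⊕1⊕0⊕0⊕0⊕1⊕0 = 1
s8: b8⊕b9⊕b10⊕b11⊕b12⊕b13⊕b14⊕b15 = 0⊕1⊕0⊕0⊕0⊕0⊕1⊕0 = 0
Syndrome (s8...s1) = 0101 → position 5.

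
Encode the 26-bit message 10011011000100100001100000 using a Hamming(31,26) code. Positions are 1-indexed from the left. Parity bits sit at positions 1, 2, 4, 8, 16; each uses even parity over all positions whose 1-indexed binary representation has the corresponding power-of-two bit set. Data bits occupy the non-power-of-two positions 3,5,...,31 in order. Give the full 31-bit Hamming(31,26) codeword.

0011001110110000100100001100000

Place data bits at non-power-of-two positions: b3=1, b5=0, b6=0, b7=1, b9=1, b10=0, b11=1, b12=1, b13=0, b14=0, b15=0, b17=1, b18=0, b19=0, b20=1, b21=0, b22=0, b23=0, b24=0, b25=1, b26=1, b27=0, b28=0, b29=0, b30=0, b31=0.
p1 = XOR of data positions {3,5,7,9,11,13,15,17,19,21,23,25,27,29,31} = 1⊕0⊕1⊕1⊕1⊕0⊕0⊕1⊕0⊕0⊕0⊕1⊕0⊕0⊕0 = 0
p2 = XOR of data positions {3,6,7,10,11,14,15,18,19,22,23,26,27,30,31} = 1⊕0⊕1⊕0⊕1⊕0⊕0⊕0⊕0⊕0⊕0⊕1⊕0⊕0⊕0 = 0
p4 = XOR of data positions {5,6,7,12,13,14,15,20,21,22,23,28,29,30,31} = 0⊕0⊕1⊕1⊕0⊕0⊕0⊕1⊕0⊕0⊕0⊕0⊕0⊕0⊕0 = 1
p8 = XOR of data positions {9,10,11,12,13,14,15,24,25,26,27,28,29,30,31} = 1⊕0⊕1⊕1⊕0⊕0⊕0⊕0⊕1⊕1⊕0⊕0⊕0⊕0⊕0 = 1
p16 = XOR of data positions {17,18,19,20,21,22,23,24,25,26,27,28,29,30,31} = 1⊕0⊕0⊕1⊕0⊕0⊕0⊕0⊕1⊕1⊕0⊕0⊕0⊕0⊕0 = 0
Codeword b1..b31 = 0011001110110000100100001100000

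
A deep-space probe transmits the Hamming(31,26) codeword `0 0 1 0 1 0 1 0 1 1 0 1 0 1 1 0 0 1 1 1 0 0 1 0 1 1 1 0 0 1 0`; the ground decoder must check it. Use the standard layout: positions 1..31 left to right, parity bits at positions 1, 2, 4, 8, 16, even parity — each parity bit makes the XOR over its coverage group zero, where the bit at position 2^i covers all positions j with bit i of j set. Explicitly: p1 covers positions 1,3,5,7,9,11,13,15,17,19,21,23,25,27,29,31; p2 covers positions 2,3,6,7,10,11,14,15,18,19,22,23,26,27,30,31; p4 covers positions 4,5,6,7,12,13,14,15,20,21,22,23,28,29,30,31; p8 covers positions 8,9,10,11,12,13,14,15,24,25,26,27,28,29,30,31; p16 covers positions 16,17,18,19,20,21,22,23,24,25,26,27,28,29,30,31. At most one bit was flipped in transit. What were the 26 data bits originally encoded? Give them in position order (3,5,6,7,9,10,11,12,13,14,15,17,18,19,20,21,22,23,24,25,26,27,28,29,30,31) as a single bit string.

s1: b1⊕b3⊕b5⊕b7⊕b9⊕b11⊕b13⊕b15⊕b17⊕b19⊕b21⊕b23⊕b25⊕b27⊕b29⊕b31 = 0⊕1⊕1⊕1⊕1⊕0⊕0⊕1⊕0⊕1⊕0⊕1⊕1⊕1⊕0⊕0 = 1
s2: b2⊕b3⊕b6⊕b7⊕b10⊕b11⊕b14⊕b15⊕b18⊕b19⊕b22⊕b23⊕b26⊕b27⊕b30⊕b31 = 0⊕1⊕0⊕1⊕1⊕0⊕1⊕1⊕1⊕1⊕0⊕1⊕1⊕1⊕1⊕0 = 1
s4: b4⊕b5⊕b6⊕b7⊕b12⊕b13⊕b14⊕b15⊕b20⊕b21⊕b22⊕b23⊕b28⊕b29⊕b30⊕b31 = 0⊕1⊕0⊕1⊕1⊕0⊕1⊕1⊕1⊕0⊕0⊕1⊕0⊕0⊕1⊕0 = 0
s8: b8⊕b9⊕b10⊕b11⊕b12⊕b13⊕b14⊕b15⊕b24⊕b25⊕b26⊕b27⊕b28⊕b29⊕b30⊕b31 = 0⊕1⊕1⊕0⊕1⊕0⊕1⊕1⊕0⊕1⊕1⊕1⊕0⊕0⊕1⊕0 = 1
s16: b16⊕b17⊕b18⊕b19⊕b20⊕b21⊕b22⊕b23⊕b24⊕b25⊕b26⊕b27⊕b28⊕b29⊕b30⊕b31 = 0⊕0⊕1⊕1⊕1⊕0⊕0⊕1⊕0⊕1⊕1⊕1⊕0⊕0⊕1⊕0 = 0
Syndrome (s16...s1) = 01011 → position 11.
Flip bit 11: corrected codeword = 0010101011110110011100101110010
Data bits at positions 3,5,6,7,9,10,11,12,13,14,15,17,18,19,20,21,22,23,24,25,26,27,28,29,30,31: 11011111011011100101110010

11011111011011100101110010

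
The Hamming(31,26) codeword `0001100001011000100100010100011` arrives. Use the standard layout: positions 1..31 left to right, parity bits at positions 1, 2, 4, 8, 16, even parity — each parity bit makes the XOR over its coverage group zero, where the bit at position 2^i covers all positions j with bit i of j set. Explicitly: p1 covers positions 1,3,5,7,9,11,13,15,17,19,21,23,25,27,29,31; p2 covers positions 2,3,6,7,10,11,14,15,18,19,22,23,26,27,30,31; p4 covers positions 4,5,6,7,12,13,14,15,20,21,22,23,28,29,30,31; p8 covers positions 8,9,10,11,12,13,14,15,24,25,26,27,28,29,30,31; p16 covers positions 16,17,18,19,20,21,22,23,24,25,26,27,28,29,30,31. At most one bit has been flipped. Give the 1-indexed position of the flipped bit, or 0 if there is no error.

12

s1: b1⊕b3⊕b5⊕b7⊕b9⊕b11⊕b13⊕b15⊕b17⊕b19⊕b21⊕b23⊕b25⊕b27⊕b29⊕b31 = 0⊕0⊕1⊕0⊕0⊕0⊕1⊕0⊕1⊕0⊕0⊕0⊕0⊕0⊕0⊕1 = 0
s2: b2⊕b3⊕b6⊕b7⊕b10⊕b11⊕b14⊕b15⊕b18⊕b19⊕b22⊕b23⊕b26⊕b27⊕b30⊕b31 = 0⊕0⊕0⊕0⊕1⊕0⊕0⊕0⊕0⊕0⊕0⊕0⊕1⊕0⊕1⊕1 = 0
s4: b4⊕b5⊕b6⊕b7⊕b12⊕b13⊕b14⊕b15⊕b20⊕b21⊕b22⊕b23⊕b28⊕b29⊕b30⊕b31 = 1⊕1⊕0⊕0⊕1⊕1⊕0⊕0⊕1⊕0⊕0⊕0⊕0⊕0⊕1⊕1 = 1
s8: b8⊕b9⊕b10⊕b11⊕b12⊕b13⊕b14⊕b15⊕b24⊕b25⊕b26⊕b27⊕b28⊕b29⊕b30⊕b31 = 0⊕0⊕1⊕0⊕1⊕1⊕0⊕0⊕1⊕0⊕1⊕0⊕0⊕0⊕1⊕1 = 1
s16: b16⊕b17⊕b18⊕b19⊕b20⊕b21⊕b22⊕b23⊕b24⊕b25⊕b26⊕b27⊕b28⊕b29⊕b30⊕b31 = 0⊕1⊕0⊕0⊕1⊕0⊕0⊕0⊕1⊕0⊕1⊕0⊕0⊕0⊕1⊕1 = 0
Syndrome (s16...s1) = 01100 → position 12.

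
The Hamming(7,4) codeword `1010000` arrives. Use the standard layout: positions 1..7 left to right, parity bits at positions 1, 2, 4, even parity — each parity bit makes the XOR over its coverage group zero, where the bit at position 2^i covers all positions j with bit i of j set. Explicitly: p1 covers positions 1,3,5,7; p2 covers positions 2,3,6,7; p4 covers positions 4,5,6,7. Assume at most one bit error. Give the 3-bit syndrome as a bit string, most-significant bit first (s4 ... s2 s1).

s1: b1⊕b3⊕b5⊕b7 = 1⊕1⊕0⊕0 = 0
s2: b2⊕b3⊕b6⊕b7 = 0⊕1⊕0⊕0 = 1
s4: b4⊕b5⊕b6⊕b7 = 0⊕0⊕0⊕0 = 0
Syndrome (s4...s1) = 010 → position 2.

010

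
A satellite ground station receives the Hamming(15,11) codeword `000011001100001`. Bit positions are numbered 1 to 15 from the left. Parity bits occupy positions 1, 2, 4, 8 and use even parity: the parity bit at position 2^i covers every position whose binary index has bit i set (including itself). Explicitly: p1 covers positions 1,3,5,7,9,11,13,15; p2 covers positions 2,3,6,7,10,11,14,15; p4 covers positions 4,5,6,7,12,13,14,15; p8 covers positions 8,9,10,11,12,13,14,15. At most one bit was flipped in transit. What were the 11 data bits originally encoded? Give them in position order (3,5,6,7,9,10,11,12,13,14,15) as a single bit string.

01101100000

s1: b1⊕b3⊕b5⊕b7⊕b9⊕b11⊕b13⊕b15 = 0⊕0⊕1⊕0⊕1⊕0⊕0⊕1 = 1
s2: b2⊕b3⊕b6⊕b7⊕b10⊕b11⊕b14⊕b15 = 0⊕0⊕1⊕0⊕1⊕0⊕0⊕1 = 1
s4: b4⊕b5⊕b6⊕b7⊕b12⊕b13⊕b14⊕b15 = 0⊕1⊕1⊕0⊕0⊕0⊕0⊕1 = 1
s8: b8⊕b9⊕b10⊕b11⊕b12⊕b13⊕b14⊕b15 = 0⊕1⊕1⊕0⊕0⊕0⊕0⊕1 = 1
Syndrome (s8...s1) = 1111 → position 15.
Flip bit 15: corrected codeword = 000011001100000
Data bits at positions 3,5,6,7,9,10,11,12,13,14,15: 01101100000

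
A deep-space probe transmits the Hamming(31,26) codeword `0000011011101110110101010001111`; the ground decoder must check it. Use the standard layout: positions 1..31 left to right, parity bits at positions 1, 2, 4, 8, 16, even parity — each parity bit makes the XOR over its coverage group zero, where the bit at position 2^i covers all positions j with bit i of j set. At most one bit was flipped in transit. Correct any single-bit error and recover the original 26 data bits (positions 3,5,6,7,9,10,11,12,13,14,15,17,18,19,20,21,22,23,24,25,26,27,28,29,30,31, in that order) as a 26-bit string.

s1: b1⊕b3⊕b5⊕b7⊕b9⊕b11⊕b13⊕b15⊕b17⊕b19⊕b21⊕b23⊕b25⊕b27⊕b29⊕b31 = 0⊕0⊕0⊕1⊕1⊕1⊕1⊕1⊕1⊕0⊕0⊕0⊕0⊕0⊕1⊕1 = 0
s2: b2⊕b3⊕b6⊕b7⊕b10⊕b11⊕b14⊕b15⊕b18⊕b19⊕b22⊕b23⊕b26⊕b27⊕b30⊕b31 = 0⊕0⊕1⊕1⊕1⊕1⊕1⊕1⊕1⊕0⊕1⊕0⊕0⊕0⊕1⊕1 = 0
s4: b4⊕b5⊕b6⊕b7⊕b12⊕b13⊕b14⊕b15⊕b20⊕b21⊕b22⊕b23⊕b28⊕b29⊕b30⊕b31 = 0⊕0⊕1⊕1⊕0⊕1⊕1⊕1⊕1⊕0⊕1⊕0⊕1⊕1⊕1⊕1 = 1
s8: b8⊕b9⊕b10⊕b11⊕b12⊕b13⊕b14⊕b15⊕b24⊕b25⊕b26⊕b27⊕b28⊕b29⊕b30⊕b31 = 0⊕1⊕1⊕1⊕0⊕1⊕1⊕1⊕1⊕0⊕0⊕0⊕1⊕1⊕1⊕1 = 1
s16: b16⊕b17⊕b18⊕b19⊕b20⊕b21⊕b22⊕b23⊕b24⊕b25⊕b26⊕b27⊕b28⊕b29⊕b30⊕b31 = 0⊕1⊕1⊕0⊕1⊕0⊕1⊕0⊕1⊕0⊕0⊕0⊕1⊕1⊕1⊕1 = 1
Syndrome (s16...s1) = 11100 → position 28.
Flip bit 28: corrected codeword = 0000011011101110110101010000111
Data bits at positions 3,5,6,7,9,10,11,12,13,14,15,17,18,19,20,21,22,23,24,25,26,27,28,29,30,31: 00111110111110101010000111

00111110111110101010000111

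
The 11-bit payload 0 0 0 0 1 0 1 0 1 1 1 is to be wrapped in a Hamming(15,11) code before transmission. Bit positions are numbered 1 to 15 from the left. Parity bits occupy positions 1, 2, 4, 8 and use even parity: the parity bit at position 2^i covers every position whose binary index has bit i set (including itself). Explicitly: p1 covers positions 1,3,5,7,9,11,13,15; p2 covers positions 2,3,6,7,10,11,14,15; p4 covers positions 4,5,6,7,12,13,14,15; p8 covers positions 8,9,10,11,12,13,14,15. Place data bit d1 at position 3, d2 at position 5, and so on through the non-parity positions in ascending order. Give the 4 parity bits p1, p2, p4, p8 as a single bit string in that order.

0111

Place data bits at non-power-of-two positions: b3=0, b5=0, b6=0, b7=0, b9=1, b10=0, b11=1, b12=0, b13=1, b14=1, b15=1.
p1 = XOR of data positions {3,5,7,9,11,13,15} = 0⊕0⊕0⊕1⊕1⊕1⊕1 = 0
p2 = XOR of data positions {3,6,7,10,11,14,15} = 0⊕0⊕0⊕0⊕1⊕1⊕1 = 1
p4 = XOR of data positions {5,6,7,12,13,14,15} = 0⊕0⊕0⊕0⊕1⊕1⊕1 = 1
p8 = XOR of data positions {9,10,11,12,13,14,15} = 1⊕0⊕1⊕0⊕1⊕1⊕1 = 1
Parity bits p1,p2,p4,p8 = 0111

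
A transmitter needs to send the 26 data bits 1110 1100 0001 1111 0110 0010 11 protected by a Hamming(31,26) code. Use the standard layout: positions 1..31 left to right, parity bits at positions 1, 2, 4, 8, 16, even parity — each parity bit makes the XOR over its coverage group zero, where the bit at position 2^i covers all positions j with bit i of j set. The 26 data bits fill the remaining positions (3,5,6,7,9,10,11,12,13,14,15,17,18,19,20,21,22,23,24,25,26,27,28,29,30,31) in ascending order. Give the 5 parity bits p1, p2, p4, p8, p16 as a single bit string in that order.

00000

Place data bits at non-power-of-two positions: b3=1, b5=1, b6=1, b7=0, b9=1, b10=1, b11=0, b12=0, b13=0, b14=0, b15=0, b17=1, b18=1, b19=1, b20=1, b21=1, b22=0, b23=1, b24=1, b25=0, b26=0, b27=0, b28=1, b29=0, b30=1, b31=1.
p1 = XOR of data positions {3,5,7,9,11,13,15,17,19,21,23,25,27,29,31} = 1⊕1⊕0⊕1⊕0⊕0⊕0⊕1⊕1⊕1⊕1⊕0⊕0⊕0⊕1 = 0
p2 = XOR of data positions {3,6,7,10,11,14,15,18,19,22,23,26,27,30,31} = 1⊕1⊕0⊕1⊕0⊕0⊕0⊕1⊕1⊕0⊕1⊕0⊕0⊕1⊕1 = 0
p4 = XOR of data positions {5,6,7,12,13,14,15,20,21,22,23,28,29,30,31} = 1⊕1⊕0⊕0⊕0⊕0⊕0⊕1⊕1⊕0⊕1⊕1⊕0⊕1⊕1 = 0
p8 = XOR of data positions {9,10,11,12,13,14,15,24,25,26,27,28,29,30,31} = 1⊕1⊕0⊕0⊕0⊕0⊕0⊕1⊕0⊕0⊕0⊕1⊕0⊕1⊕1 = 0
p16 = XOR of data positions {17,18,19,20,21,22,23,24,25,26,27,28,29,30,31} = 1⊕1⊕1⊕1⊕1⊕0⊕1⊕1⊕0⊕0⊕0⊕1⊕0⊕1⊕1 = 0
Parity bits p1,p2,p4,p8,p16 = 00000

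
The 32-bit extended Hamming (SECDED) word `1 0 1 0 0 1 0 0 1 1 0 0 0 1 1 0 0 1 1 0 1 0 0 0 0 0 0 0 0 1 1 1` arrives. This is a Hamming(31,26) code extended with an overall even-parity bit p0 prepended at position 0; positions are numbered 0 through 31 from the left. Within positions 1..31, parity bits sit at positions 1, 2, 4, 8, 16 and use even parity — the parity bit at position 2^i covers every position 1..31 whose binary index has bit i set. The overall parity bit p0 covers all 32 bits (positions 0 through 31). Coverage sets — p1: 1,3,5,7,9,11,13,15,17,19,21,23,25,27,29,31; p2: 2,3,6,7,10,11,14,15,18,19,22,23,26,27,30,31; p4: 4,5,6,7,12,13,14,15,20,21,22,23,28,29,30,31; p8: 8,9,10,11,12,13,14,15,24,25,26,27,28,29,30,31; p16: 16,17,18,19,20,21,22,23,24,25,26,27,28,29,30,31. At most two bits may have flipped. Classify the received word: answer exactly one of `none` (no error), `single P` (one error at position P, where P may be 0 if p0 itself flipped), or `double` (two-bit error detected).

s1: b1⊕b3⊕b5⊕b7⊕b9⊕b11⊕b13⊕b15⊕b17⊕b19⊕b21⊕b23⊕b25⊕b27⊕b29⊕b31 = 0⊕0⊕1⊕0⊕1⊕0⊕1⊕0⊕1⊕0⊕0⊕0⊕0⊕0⊕1⊕1 = 0
s2: b2⊕b3⊕b6⊕b7⊕b10⊕b11⊕b14⊕b15⊕b18⊕b19⊕b22⊕b23⊕b26⊕b27⊕b30⊕b31 = 1⊕0⊕0⊕0⊕0⊕0⊕1⊕0⊕1⊕0⊕0⊕0⊕0⊕0⊕1⊕1 = 1
s4: b4⊕b5⊕b6⊕b7⊕b12⊕b13⊕b14⊕b15⊕b20⊕b21⊕b22⊕b23⊕b28⊕b29⊕b30⊕b31 = 0⊕1⊕0⊕0⊕0⊕1⊕1⊕0⊕1⊕0⊕0⊕0⊕0⊕1⊕1⊕1 = 1
s8: b8⊕b9⊕b10⊕b11⊕b12⊕b13⊕b14⊕b15⊕b24⊕b25⊕b26⊕b27⊕b28⊕b29⊕b30⊕b31 = 1⊕1⊕0⊕0⊕0⊕1⊕1⊕0⊕0⊕0⊕0⊕0⊕0⊕1⊕1⊕1 = 1
s16: b16⊕b17⊕b18⊕b19⊕b20⊕b21⊕b22⊕b23⊕b24⊕b25⊕b26⊕b27⊕b28⊕b29⊕b30⊕b31 = 0⊕1⊕1⊕0⊕1⊕0⊕0⊕0⊕0⊕0⊕0⊕0⊕0⊕1⊕1⊕1 = 0
Syndrome (s16...s1) = 01110 → position 14.
Overall parity (XOR of all 32 bits, including p0): 1⊕0⊕1⊕0⊕0⊕1⊕0⊕0⊕1⊕1⊕0⊕0⊕0⊕1⊕1⊕0⊕0⊕1⊕1⊕0⊕1⊕0⊕0⊕0⊕0⊕0⊕0⊕0⊕0⊕1⊕1⊕1 = 1
Overall=1, syndrome position=14 → single-bit error at position 14.

single 14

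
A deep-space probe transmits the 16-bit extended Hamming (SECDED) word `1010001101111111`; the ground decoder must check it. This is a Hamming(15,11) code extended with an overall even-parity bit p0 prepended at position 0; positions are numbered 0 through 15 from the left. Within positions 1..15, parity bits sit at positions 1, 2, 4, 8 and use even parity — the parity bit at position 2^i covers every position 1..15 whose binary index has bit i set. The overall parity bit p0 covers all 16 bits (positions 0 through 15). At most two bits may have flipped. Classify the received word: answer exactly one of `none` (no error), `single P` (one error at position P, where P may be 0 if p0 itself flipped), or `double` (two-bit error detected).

s1: b1⊕b3⊕b5⊕b7⊕b9⊕b11⊕b13⊕b15 = 0⊕0⊕0⊕1⊕1⊕1⊕1⊕1 = 1
s2: b2⊕b3⊕b6⊕b7⊕b10⊕b11⊕b14⊕b15 = 1⊕0⊕1⊕1⊕1⊕1⊕1⊕1 = 1
s4: b4⊕b5⊕b6⊕b7⊕b12⊕b13⊕b14⊕b15 = 0⊕0⊕1⊕1⊕1⊕1⊕1⊕1 = 0
s8: b8⊕b9⊕b10⊕b11⊕b12⊕b13⊕b14⊕b15 = 0⊕1⊕1⊕1⊕1⊕1⊕1⊕1 = 1
Syndrome (s8...s1) = 1011 → position 11.
Overall parity (XOR of all 16 bits, including p0): 1⊕0⊕1⊕0⊕0⊕0⊕1⊕1⊕0⊕1⊕1⊕1⊕1⊕1⊕1⊕1 = 1
Overall=1, syndrome position=11 → single-bit error at position 11.

single 11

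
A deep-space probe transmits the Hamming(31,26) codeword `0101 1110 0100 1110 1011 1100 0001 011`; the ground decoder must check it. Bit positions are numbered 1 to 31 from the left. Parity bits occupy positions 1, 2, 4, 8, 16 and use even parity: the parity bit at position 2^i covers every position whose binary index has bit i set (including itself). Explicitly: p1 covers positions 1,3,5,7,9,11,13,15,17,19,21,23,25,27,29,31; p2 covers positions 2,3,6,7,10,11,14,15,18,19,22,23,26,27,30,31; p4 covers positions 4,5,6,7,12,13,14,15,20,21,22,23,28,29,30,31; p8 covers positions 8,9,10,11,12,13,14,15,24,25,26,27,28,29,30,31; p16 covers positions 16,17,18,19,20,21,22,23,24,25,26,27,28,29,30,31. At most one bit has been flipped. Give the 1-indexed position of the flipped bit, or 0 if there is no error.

s1: b1⊕b3⊕b5⊕b7⊕b9⊕b11⊕b13⊕b15⊕b17⊕b19⊕b21⊕b23⊕b25⊕b27⊕b29⊕b31 = 0⊕0⊕1⊕1⊕0⊕0⊕1⊕1⊕1⊕1⊕1⊕0⊕0⊕0⊕0⊕1 = 0
s2: b2⊕b3⊕b6⊕b7⊕b10⊕b11⊕b14⊕b15⊕b18⊕b19⊕b22⊕b23⊕b26⊕b27⊕b30⊕b31 = 1⊕0⊕1⊕1⊕1⊕0⊕1⊕1⊕0⊕1⊕1⊕0⊕0⊕0⊕1⊕1 = 0
s4: b4⊕b5⊕b6⊕b7⊕b12⊕b13⊕b14⊕b15⊕b20⊕b21⊕b22⊕b23⊕b28⊕b29⊕b30⊕b31 = 1⊕1⊕1⊕1⊕0⊕1⊕1⊕1⊕1⊕1⊕1⊕0⊕1⊕0⊕1⊕1 = 1
s8: b8⊕b9⊕b10⊕b11⊕b12⊕b13⊕b14⊕b15⊕b24⊕b25⊕b26⊕b27⊕b28⊕b29⊕b30⊕b31 = 0⊕0⊕1⊕0⊕0⊕1⊕1⊕1⊕0⊕0⊕0⊕0⊕1⊕0⊕1⊕1 = 1
s16: b16⊕b17⊕b18⊕b19⊕b20⊕b21⊕b22⊕b23⊕b24⊕b25⊕b26⊕b27⊕b28⊕b29⊕b30⊕b31 = 0⊕1⊕0⊕1⊕1⊕1⊕1⊕0⊕0⊕0⊕0⊕0⊕1⊕0⊕1⊕1 = 0
Syndrome (s16...s1) = 01100 → position 12.

12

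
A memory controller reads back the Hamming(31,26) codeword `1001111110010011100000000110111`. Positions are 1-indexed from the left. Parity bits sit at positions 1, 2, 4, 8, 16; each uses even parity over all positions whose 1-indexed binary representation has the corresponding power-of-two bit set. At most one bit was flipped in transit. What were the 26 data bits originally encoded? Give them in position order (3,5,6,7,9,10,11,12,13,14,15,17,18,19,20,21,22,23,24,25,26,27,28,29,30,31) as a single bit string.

s1: b1⊕b3⊕b5⊕b7⊕b9⊕b11⊕b13⊕b15⊕b17⊕b19⊕b21⊕b23⊕b25⊕b27⊕b29⊕b31 = 1⊕0⊕1⊕1⊕1⊕0⊕0⊕1⊕1⊕0⊕0⊕0⊕0⊕1⊕1⊕1 = 1
s2: b2⊕b3⊕b6⊕b7⊕b10⊕b11⊕b14⊕b15⊕b18⊕b19⊕b22⊕b23⊕b26⊕b27⊕b30⊕b31 = 0⊕0⊕1⊕1⊕0⊕0⊕0⊕1⊕0⊕0⊕0⊕0⊕1⊕1⊕1⊕1 = 1
s4: b4⊕b5⊕b6⊕b7⊕b12⊕b13⊕b14⊕b15⊕b20⊕b21⊕b22⊕b23⊕b28⊕b29⊕b30⊕b31 = 1⊕1⊕1⊕1⊕1⊕0⊕0⊕1⊕0⊕0⊕0⊕0⊕0⊕1⊕1⊕1 = 1
s8: b8⊕b9⊕b10⊕b11⊕b12⊕b13⊕b14⊕b15⊕b24⊕b25⊕b26⊕b27⊕b28⊕b29⊕b30⊕b31 = 1⊕1⊕0⊕0⊕1⊕0⊕0⊕1⊕0⊕0⊕1⊕1⊕0⊕1⊕1⊕1 = 1
s16: b16⊕b17⊕b18⊕b19⊕b20⊕b21⊕b22⊕b23⊕b24⊕b25⊕b26⊕b27⊕b28⊕b29⊕b30⊕b31 = 1⊕1⊕0⊕0⊕0⊕0⊕0⊕0⊕0⊕0⊕1⊕1⊕0⊕1⊕1⊕1 = 1
Syndrome (s16...s1) = 11111 → position 31.
Flip bit 31: corrected codeword = 1001111110010011100000000110110
Data bits at positions 3,5,6,7,9,10,11,12,13,14,15,17,18,19,20,21,22,23,24,25,26,27,28,29,30,31: 01111001001100000000110110

01111001001100000000110110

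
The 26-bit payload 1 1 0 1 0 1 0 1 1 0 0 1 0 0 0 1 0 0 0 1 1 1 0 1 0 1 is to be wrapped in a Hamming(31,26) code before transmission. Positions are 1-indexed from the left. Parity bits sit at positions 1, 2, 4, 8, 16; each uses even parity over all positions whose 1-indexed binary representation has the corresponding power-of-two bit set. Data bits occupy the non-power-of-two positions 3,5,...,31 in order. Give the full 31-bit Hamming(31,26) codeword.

Place data bits at non-power-of-two positions: b3=1, b5=1, b6=0, b7=1, b9=0, b10=1, b11=0, b12=1, b13=1, b14=0, b15=0, b17=1, b18=0, b19=0, b20=0, b21=1, b22=0, b23=0, b24=0, b25=1, b26=1, b27=1, b28=0, b29=1, b30=0, b31=1.
p1 = XOR of data positions {3,5,7,9,11,13,15,17,19,21,23,25,27,29,31} = 1⊕1⊕1⊕0⊕0⊕1⊕0⊕1⊕0⊕1⊕0⊕1⊕1⊕1⊕1 = 0
p2 = XOR of data positions {3,6,7,10,11,14,15,18,19,22,23,26,27,30,31} = 1⊕0⊕1⊕1⊕0⊕0⊕0⊕0⊕0⊕0⊕0⊕1⊕1⊕0⊕1 = 0
p4 = XOR of data positions {5,6,7,12,13,14,15,20,21,22,23,28,29,30,31} = 1⊕0⊕1⊕1⊕1⊕0⊕0⊕0⊕1⊕0⊕0⊕0⊕1⊕0⊕1 = 1
p8 = XOR of data positions {9,10,11,12,13,14,15,24,25,26,27,28,29,30,31} = 0⊕1⊕0⊕1⊕1⊕0⊕0⊕0⊕1⊕1⊕1⊕0⊕1⊕0⊕1 = 0
p16 = XOR of data positions {17,18,19,20,21,22,23,24,25,26,27,28,29,30,31} = 1⊕0⊕0⊕0⊕1⊕0⊕0⊕0⊕1⊕1⊕1⊕0⊕1⊕0⊕1 = 1
Codeword b1..b31 = 0011101001011001100010001110101

0011101001011001100010001110101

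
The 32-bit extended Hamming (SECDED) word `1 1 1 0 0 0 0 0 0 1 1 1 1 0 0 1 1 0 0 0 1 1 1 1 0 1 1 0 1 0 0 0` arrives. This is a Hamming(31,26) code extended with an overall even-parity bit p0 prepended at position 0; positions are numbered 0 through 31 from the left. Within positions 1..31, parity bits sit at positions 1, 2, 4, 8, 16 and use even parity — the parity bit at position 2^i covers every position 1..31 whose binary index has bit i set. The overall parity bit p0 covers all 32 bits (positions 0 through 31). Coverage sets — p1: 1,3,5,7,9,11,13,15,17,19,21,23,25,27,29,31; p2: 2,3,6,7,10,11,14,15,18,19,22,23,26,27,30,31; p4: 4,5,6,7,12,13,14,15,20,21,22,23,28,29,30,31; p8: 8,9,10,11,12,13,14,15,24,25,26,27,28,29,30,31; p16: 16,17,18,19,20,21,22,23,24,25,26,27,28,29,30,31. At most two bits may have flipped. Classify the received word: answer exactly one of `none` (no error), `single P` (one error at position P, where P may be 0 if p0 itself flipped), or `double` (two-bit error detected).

s1: b1⊕b3⊕b5⊕b7⊕b9⊕b11⊕b13⊕b15⊕b17⊕b19⊕b21⊕b23⊕b25⊕b27⊕b29⊕b31 = 1⊕0⊕0⊕0⊕1⊕1⊕0⊕1⊕0⊕0⊕1⊕1⊕1⊕0⊕0⊕0 = 1
s2: b2⊕b3⊕b6⊕b7⊕b10⊕b11⊕b14⊕b15⊕b18⊕b19⊕b22⊕b23⊕b26⊕b27⊕b30⊕b31 = 1⊕0⊕0⊕0⊕1⊕1⊕0⊕1⊕0⊕0⊕1⊕1⊕1⊕0⊕0⊕0 = 1
s4: b4⊕b5⊕b6⊕b7⊕b12⊕b13⊕b14⊕b15⊕b20⊕b21⊕b22⊕b23⊕b28⊕b29⊕b30⊕b31 = 0⊕0⊕0⊕0⊕1⊕0⊕0⊕1⊕1⊕1⊕1⊕1⊕1⊕0⊕0⊕0 = 1
s8: b8⊕b9⊕b10⊕b11⊕b12⊕b13⊕b14⊕b15⊕b24⊕b25⊕b26⊕b27⊕b28⊕b29⊕b30⊕b31 = 0⊕1⊕1⊕1⊕1⊕0⊕0⊕1⊕0⊕1⊕1⊕0⊕1⊕0⊕0⊕0 = 0
s16: b16⊕b17⊕b18⊕b19⊕b20⊕b21⊕b22⊕b23⊕b24⊕b25⊕b26⊕b27⊕b28⊕b29⊕b30⊕b31 = 1⊕0⊕0⊕0⊕1⊕1⊕1⊕1⊕0⊕1⊕1⊕0⊕1⊕0⊕0⊕0 = 0
Syndrome (s16...s1) = 00111 → position 7.
Overall parity (XOR of all 32 bits, including p0): 1⊕1⊕1⊕0⊕0⊕0⊕0⊕0⊕0⊕1⊕1⊕1⊕1⊕0⊕0⊕1⊕1⊕0⊕0⊕0⊕1⊕1⊕1⊕1⊕0⊕1⊕1⊕0⊕1⊕0⊕0⊕0 = 0
Overall=0, syndrome position=7 → double-bit error detected (uncorrectable).

double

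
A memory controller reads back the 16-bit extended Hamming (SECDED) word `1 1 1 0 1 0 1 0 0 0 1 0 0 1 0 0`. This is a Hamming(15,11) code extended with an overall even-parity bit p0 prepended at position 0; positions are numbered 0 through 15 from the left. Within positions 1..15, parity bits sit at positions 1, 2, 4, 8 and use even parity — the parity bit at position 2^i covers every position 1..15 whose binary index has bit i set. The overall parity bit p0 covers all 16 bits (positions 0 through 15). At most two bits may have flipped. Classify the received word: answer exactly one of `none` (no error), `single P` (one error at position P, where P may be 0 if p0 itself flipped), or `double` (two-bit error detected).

single 6

s1: b1⊕b3⊕b5⊕b7⊕b9⊕b11⊕b13⊕b15 = 1⊕0⊕0⊕0⊕0⊕0⊕1⊕0 = 0
s2: b2⊕b3⊕b6⊕b7⊕b10⊕b11⊕b14⊕b15 = 1⊕0⊕1⊕0⊕1⊕0⊕0⊕0 = 1
s4: b4⊕b5⊕b6⊕b7⊕b12⊕b13⊕b14⊕b15 = 1⊕0⊕1⊕0⊕0⊕1⊕0⊕0 = 1
s8: b8⊕b9⊕b10⊕b11⊕b12⊕b13⊕b14⊕b15 = 0⊕0⊕1⊕0⊕0⊕1⊕0⊕0 = 0
Syndrome (s8...s1) = 0110 → position 6.
Overall parity (XOR of all 16 bits, including p0): 1⊕1⊕1⊕0⊕1⊕0⊕1⊕0⊕0⊕0⊕1⊕0⊕0⊕1⊕0⊕0 = 1
Overall=1, syndrome position=6 → single-bit error at position 6.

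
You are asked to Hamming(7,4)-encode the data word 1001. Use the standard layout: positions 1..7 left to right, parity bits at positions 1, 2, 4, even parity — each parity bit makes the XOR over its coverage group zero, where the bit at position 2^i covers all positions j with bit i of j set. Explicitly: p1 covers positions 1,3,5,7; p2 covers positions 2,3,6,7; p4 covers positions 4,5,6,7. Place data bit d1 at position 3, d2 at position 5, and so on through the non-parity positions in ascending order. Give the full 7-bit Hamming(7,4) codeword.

Place data bits at non-power-of-two positions: b3=1, b5=0, b6=0, b7=1.
p1 = XOR of data positions {3,5,7} = 1⊕0⊕1 = 0
p2 = XOR of data positions {3,6,7} = 1⊕0⊕1 = 0
p4 = XOR of data positions {5,6,7} = 0⊕0⊕1 = 1
Codeword b1..b7 = 0011001

0011001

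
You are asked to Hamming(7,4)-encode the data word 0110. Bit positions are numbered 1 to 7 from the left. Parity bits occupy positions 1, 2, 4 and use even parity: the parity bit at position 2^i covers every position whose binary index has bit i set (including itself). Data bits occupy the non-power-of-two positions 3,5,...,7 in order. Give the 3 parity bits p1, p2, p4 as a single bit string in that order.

110

Place data bits at non-power-of-two positions: b3=0, b5=1, b6=1, b7=0.
p1 = XOR of data positions {3,5,7} = 0⊕1⊕0 = 1
p2 = XOR of data positions {3,6,7} = 0⊕1⊕0 = 1
p4 = XOR of data positions {5,6,7} = 1⊕1⊕0 = 0
Parity bits p1,p2,p4 = 110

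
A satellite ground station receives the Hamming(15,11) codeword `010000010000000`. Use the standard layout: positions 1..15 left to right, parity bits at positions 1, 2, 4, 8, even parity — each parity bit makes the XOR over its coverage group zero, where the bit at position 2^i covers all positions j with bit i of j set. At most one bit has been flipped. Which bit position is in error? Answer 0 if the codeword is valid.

10

s1: b1⊕b3⊕b5⊕b7⊕b9⊕b11⊕b13⊕b15 = 0⊕0⊕0⊕0⊕0⊕0⊕0⊕0 = 0
s2: b2⊕b3⊕b6⊕b7⊕b10⊕b11⊕b14⊕b15 = 1⊕0⊕0⊕0⊕0⊕0⊕0⊕0 = 1
s4: b4⊕b5⊕b6⊕b7⊕b12⊕b13⊕b14⊕b15 = 0⊕0⊕0⊕0⊕0⊕0⊕0⊕0 = 0
s8: b8⊕b9⊕b10⊕b11⊕b12⊕b13⊕b14⊕b15 = 1⊕0⊕0⊕0⊕0⊕0⊕0⊕0 = 1
Syndrome (s8...s1) = 1010 → position 10.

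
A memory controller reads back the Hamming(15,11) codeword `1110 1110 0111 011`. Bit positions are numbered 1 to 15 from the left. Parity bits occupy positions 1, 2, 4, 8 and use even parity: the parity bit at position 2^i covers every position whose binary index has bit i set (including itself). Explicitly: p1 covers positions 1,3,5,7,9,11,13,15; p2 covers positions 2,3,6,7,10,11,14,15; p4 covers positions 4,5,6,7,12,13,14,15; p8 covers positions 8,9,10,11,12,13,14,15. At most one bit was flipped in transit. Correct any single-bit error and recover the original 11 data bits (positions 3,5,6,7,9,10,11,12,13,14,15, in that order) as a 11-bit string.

s1: b1⊕b3⊕b5⊕b7⊕b9⊕b11⊕b13⊕b15 = 1⊕1⊕1⊕1⊕0⊕1⊕0⊕1 = 0
s2: b2⊕b3⊕b6⊕b7⊕b10⊕b11⊕b14⊕b15 = 1⊕1⊕1⊕1⊕1⊕1⊕1⊕1 = 0
s4: b4⊕b5⊕b6⊕b7⊕b12⊕b13⊕b14⊕b15 = 0⊕1⊕1⊕1⊕1⊕0⊕1⊕1 = 0
s8: b8⊕b9⊕b10⊕b11⊕b12⊕b13⊕b14⊕b15 = 0⊕0⊕1⊕1⊕1⊕0⊕1⊕1 = 1
Syndrome (s8...s1) = 1000 → position 8.
Flip bit 8: corrected codeword = 111011110111011
Data bits at positions 3,5,6,7,9,10,11,12,13,14,15: 11110111011

11110111011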